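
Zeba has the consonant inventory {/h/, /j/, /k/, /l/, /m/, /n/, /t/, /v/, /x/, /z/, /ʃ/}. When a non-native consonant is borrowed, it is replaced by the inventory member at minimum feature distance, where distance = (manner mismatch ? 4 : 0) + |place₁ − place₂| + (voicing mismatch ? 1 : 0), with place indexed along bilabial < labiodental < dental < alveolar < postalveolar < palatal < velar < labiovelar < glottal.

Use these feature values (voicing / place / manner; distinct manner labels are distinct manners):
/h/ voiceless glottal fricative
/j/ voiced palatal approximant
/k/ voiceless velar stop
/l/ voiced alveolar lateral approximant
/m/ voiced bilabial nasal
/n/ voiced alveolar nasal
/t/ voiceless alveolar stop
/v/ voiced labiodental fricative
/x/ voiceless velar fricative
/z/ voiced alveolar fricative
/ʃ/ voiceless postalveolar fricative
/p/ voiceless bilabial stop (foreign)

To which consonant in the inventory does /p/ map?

/t/ is closest: same manner (stop), place distance 3 (bilabial→alveolar), same voicing; total 3. Next closest is /m/ at distance 5.

t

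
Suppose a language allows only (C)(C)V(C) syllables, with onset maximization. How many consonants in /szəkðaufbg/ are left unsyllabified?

2

Syllabifying with onset maximization leaves /b/, /g/ stranded (at most one coda consonant is licensed; onsets may contain at most 2 consonants).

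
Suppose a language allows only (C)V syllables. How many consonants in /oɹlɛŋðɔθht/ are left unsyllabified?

Under (C)V, the unsyllabifiable consonants are /ɹ/, /ŋ/, /θ/, /h/, /t/ (no codas are permitted; onsets are limited to one consonant).

5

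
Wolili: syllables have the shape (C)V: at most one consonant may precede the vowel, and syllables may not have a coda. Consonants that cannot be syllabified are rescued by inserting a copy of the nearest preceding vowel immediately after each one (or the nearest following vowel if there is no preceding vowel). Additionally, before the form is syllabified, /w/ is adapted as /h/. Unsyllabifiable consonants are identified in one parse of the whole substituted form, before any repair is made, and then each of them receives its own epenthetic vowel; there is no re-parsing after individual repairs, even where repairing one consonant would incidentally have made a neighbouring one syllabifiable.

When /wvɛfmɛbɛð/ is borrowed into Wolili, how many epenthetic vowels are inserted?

After substitution the input is /hvɛfmɛbɛð/.
The unsyllabifiable consonants are /h/, /f/, /ð/; each receives one epenthetic vowel.

3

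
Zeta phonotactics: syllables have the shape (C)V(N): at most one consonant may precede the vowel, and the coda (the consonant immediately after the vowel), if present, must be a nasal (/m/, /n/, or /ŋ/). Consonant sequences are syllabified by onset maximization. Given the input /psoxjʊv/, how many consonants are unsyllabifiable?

3

The consonants /p/, /x/, /v/ cannot be parsed into a legal (C)V(N) syllable (only a nasal (/m/, /n/, or /ŋ/) is licensed in coda position; onsets are limited to one consonant).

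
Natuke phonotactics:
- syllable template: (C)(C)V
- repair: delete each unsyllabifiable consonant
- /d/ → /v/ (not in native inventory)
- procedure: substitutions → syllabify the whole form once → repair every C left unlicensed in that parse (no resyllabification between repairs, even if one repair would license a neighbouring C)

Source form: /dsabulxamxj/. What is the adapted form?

Substitution: /d/ → /v/, giving /vsabulxamxj/.
Under (C)(C)V, the unsyllabifiable consonants are /m/, /x/, /j/ (no codas are permitted; onsets may contain at most 2 consonants).
Each unlicensed consonant is deleted: /m/, /x/, /j/.

vsabulxa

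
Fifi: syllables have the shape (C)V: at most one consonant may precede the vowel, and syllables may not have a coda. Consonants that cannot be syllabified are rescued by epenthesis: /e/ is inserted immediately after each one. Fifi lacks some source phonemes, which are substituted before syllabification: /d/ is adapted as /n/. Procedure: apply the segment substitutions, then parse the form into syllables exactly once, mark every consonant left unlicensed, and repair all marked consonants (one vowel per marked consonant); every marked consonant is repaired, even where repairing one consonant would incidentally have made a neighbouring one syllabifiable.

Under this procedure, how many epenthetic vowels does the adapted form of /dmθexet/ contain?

3

After substitution the input is /nmθexet/.
The unsyllabifiable consonants are /n/, /m/, /t/; each receives one epenthetic vowel.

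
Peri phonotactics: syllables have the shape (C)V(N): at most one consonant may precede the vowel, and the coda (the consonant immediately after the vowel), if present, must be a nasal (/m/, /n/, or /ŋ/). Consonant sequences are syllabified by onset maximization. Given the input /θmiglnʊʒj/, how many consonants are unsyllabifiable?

5

The consonants /θ/, /g/, /l/, /ʒ/, /j/ cannot be parsed into a legal (C)V(N) syllable (only a nasal (/m/, /n/, or /ŋ/) is licensed in coda position; onsets are limited to one consonant).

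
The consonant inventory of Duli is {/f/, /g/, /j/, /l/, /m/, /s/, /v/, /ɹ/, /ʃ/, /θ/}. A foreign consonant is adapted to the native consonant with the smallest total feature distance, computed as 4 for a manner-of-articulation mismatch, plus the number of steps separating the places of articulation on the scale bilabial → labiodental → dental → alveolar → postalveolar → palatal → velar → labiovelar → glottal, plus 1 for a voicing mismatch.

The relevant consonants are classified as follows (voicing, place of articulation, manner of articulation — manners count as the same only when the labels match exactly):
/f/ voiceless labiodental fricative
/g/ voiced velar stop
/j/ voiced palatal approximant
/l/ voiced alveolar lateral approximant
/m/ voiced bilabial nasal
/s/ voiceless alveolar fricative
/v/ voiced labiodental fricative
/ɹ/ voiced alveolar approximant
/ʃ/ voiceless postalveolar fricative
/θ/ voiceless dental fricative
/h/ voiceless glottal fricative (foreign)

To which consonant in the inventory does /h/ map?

ʃ

/ʃ/ is closest: same manner (fricative), place distance 4 (glottal→postalveolar), same voicing; total 4. Next closest is /s/ at distance 5.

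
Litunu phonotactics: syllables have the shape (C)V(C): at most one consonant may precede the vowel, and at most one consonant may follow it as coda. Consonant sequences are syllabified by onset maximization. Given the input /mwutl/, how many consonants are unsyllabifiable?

2

Syllabifying with onset maximization leaves /m/, /l/ stranded (at most one coda consonant is licensed; onsets are limited to one consonant).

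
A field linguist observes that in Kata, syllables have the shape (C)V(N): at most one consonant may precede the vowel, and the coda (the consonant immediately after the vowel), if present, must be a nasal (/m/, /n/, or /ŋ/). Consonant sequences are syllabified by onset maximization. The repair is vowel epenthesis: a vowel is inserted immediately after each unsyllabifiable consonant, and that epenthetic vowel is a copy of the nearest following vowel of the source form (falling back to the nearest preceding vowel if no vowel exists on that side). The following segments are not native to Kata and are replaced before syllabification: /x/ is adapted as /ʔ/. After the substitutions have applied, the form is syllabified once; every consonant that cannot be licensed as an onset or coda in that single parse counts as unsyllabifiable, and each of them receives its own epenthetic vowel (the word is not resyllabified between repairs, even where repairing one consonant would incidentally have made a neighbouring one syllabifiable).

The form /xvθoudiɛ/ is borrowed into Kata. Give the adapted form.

Substitution: /x/ → /ʔ/, giving /ʔvθoudiɛ/.
The consonants /ʔ/, /v/ cannot be parsed into a legal (C)V(N) syllable (only a nasal (/m/, /n/, or /ŋ/) is licensed in coda position; onsets are limited to one consonant).
Inserting the epenthetic vowel yields /ʔ/ → /ʔo/, /v/ → /vo/.

ʔovoθoudiɛ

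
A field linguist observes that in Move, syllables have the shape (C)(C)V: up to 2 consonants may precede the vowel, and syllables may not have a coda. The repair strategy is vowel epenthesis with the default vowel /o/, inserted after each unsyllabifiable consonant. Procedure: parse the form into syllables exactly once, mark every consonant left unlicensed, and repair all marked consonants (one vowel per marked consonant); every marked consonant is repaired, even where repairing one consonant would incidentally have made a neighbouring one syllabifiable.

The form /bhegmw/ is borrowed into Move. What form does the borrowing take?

bhegomowo

Syllabifying with onset maximization leaves /g/, /m/, /w/ stranded (no codas are permitted; onsets may contain at most 2 consonants).
Inserting the epenthetic vowel yields /g/ → /go/, /m/ → /mo/, /w/ → /wo/.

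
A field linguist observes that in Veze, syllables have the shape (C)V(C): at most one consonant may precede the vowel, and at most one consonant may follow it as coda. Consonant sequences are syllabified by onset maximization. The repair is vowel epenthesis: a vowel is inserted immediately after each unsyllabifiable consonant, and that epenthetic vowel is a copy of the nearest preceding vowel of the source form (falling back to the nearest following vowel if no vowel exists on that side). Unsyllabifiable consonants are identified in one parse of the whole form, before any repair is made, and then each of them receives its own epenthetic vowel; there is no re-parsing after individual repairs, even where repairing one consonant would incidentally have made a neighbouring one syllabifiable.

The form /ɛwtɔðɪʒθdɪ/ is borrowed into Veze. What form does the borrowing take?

ɛwtɔðɪʒθɪdɪ

Under (C)V(C), the unsyllabifiable consonants are /θ/ (at most one coda consonant is licensed; onsets are limited to one consonant).
Each unlicensed consonant becomes the onset of a new syllable: /θ/ → /θɪ/.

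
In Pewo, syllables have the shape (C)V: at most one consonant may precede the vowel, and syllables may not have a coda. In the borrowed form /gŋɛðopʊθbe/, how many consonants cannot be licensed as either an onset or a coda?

2

The consonants /g/, /θ/ cannot be parsed into a legal (C)V syllable (no codas are permitted; onsets are limited to one consonant).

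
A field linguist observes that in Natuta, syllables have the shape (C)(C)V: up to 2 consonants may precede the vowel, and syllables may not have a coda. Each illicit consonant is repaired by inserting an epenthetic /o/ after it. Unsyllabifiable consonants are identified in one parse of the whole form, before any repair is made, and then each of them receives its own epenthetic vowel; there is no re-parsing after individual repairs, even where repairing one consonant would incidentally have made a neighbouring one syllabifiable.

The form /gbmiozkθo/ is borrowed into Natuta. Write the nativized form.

Under (C)(C)V, the unsyllabifiable consonants are /g/, /z/ (no codas are permitted; onsets may contain at most 2 consonants).
Epenthesis after each stranded consonant: /g/ → /go/, /z/ → /zo/.

gobmiozokθo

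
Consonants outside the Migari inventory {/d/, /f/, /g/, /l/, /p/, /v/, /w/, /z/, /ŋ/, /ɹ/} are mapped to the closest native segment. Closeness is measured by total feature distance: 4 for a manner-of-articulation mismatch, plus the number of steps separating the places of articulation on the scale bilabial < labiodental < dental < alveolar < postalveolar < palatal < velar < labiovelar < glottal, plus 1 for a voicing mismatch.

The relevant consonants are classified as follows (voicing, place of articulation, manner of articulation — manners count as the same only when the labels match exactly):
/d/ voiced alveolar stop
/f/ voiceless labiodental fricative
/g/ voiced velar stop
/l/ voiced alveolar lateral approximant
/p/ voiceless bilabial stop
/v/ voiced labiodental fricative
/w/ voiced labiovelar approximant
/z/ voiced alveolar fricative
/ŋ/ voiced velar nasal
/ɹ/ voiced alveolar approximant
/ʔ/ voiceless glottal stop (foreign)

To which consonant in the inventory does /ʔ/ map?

g

/g/ is closest: same manner (stop), place distance 2 (glottal→velar), voicing differs (+1); total 3. Next closest is /d/ at distance 6.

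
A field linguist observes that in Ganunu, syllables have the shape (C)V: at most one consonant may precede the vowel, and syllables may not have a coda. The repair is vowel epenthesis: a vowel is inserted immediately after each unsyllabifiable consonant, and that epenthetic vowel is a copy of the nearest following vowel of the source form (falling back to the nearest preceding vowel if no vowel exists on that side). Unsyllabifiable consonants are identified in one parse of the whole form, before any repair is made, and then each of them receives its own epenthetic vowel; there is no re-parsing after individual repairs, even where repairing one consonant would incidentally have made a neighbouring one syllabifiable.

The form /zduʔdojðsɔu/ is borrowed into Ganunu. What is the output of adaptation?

zuduʔodojɔðɔsɔu

Syllabifying with onset maximization leaves /z/, /ʔ/, /j/, /ð/ stranded (no codas are permitted; onsets are limited to one consonant).
Epenthesis after each stranded consonant: /z/ → /zu/, /ʔ/ → /ʔo/, /j/ → /jɔ/, /ð/ → /ðɔ/.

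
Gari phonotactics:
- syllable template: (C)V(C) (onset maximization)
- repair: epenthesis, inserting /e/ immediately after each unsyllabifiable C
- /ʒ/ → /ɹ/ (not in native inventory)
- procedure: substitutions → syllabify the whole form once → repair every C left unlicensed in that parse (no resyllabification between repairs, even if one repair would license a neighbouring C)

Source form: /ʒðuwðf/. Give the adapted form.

ɹeðuwðefe

Substitution: /ʒ/ → /ɹ/, giving /ɹðuwðf/.
The consonants /ɹ/, /ð/, /f/ cannot be parsed into a legal (C)V(C) syllable (at most one coda consonant is licensed; onsets are limited to one consonant).
Inserting the epenthetic vowel yields /ɹ/ → /ɹe/, /ð/ → /ðe/, /f/ → /fe/.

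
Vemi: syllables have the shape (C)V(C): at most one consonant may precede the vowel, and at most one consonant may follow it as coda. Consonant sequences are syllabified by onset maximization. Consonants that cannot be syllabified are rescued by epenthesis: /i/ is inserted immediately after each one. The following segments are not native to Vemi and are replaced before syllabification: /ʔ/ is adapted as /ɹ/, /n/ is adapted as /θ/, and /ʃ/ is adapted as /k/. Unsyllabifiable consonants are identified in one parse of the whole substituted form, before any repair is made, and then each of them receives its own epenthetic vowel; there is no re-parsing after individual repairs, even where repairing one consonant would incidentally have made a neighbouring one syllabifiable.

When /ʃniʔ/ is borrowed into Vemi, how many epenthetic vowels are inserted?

1

After substitution the input is /kθiɹ/.
The unsyllabifiable consonants are /k/; each receives one epenthetic vowel.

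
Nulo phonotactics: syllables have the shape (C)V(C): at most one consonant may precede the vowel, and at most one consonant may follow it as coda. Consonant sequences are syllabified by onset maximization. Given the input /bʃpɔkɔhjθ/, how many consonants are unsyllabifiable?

4

Under (C)V(C), the unsyllabifiable consonants are /b/, /ʃ/, /j/, /θ/ (at most one coda consonant is licensed; onsets are limited to one consonant).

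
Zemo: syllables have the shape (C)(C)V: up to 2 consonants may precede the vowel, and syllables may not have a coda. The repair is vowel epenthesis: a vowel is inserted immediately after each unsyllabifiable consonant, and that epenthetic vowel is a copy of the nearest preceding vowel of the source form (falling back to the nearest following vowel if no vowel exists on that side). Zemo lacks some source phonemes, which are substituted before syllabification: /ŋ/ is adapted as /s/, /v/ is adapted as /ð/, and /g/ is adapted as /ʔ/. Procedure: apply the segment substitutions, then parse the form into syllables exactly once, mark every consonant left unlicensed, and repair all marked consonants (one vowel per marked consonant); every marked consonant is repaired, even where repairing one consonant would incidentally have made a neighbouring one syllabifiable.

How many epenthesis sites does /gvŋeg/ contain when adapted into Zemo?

2

After substitution the input is /ʔðseʔ/.
The unsyllabifiable consonants are /ʔ/, /ʔ/; each receives one epenthetic vowel.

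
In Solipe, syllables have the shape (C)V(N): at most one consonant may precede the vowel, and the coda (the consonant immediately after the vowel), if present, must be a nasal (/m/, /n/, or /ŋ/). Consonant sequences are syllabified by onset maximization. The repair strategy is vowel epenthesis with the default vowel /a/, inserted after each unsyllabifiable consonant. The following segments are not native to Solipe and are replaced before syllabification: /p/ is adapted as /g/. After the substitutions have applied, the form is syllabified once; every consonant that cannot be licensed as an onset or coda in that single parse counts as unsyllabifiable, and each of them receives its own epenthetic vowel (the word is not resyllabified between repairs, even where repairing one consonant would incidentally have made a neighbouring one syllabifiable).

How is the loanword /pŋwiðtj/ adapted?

Substitution: /p/ → /g/, giving /gŋwiðtj/.
Under (C)V(N), the unsyllabifiable consonants are /g/, /ŋ/, /ð/, /t/, /j/ (only a nasal (/m/, /n/, or /ŋ/) is licensed in coda position; onsets are limited to one consonant).
Each unlicensed consonant becomes the onset of a new syllable: /g/ → /ga/, /ŋ/ → /ŋa/, /ð/ → /ða/, /t/ → /ta/, /j/ → /ja/.

gaŋawiðataja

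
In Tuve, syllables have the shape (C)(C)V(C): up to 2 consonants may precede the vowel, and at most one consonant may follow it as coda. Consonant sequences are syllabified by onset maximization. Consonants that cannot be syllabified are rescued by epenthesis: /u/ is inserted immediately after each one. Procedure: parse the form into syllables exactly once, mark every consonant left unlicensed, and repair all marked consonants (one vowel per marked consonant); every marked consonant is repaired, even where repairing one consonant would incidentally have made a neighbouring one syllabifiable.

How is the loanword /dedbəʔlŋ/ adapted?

dedbəʔluŋu

Under (C)(C)V(C), the unsyllabifiable consonants are /l/, /ŋ/ (at most one coda consonant is licensed; onsets may contain at most 2 consonants).
Epenthesis after each stranded consonant: /l/ → /lu/, /ŋ/ → /ŋu/.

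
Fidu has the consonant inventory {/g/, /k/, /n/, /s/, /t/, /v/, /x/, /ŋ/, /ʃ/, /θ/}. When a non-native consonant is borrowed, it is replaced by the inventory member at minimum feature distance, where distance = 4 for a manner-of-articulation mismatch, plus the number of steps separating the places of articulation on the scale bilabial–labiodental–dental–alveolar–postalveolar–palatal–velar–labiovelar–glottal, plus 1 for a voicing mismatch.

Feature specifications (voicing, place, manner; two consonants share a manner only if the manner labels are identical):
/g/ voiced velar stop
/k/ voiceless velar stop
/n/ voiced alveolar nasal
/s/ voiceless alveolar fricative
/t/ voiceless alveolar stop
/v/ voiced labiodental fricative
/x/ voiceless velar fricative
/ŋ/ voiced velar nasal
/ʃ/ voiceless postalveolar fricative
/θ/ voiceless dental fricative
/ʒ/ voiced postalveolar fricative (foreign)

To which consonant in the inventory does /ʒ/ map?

/ʃ/ is closest: same manner (fricative), place distance 0 (postalveolar→postalveolar), voicing differs (+1); total 1. Next closest is /s/ at distance 2.

ʃ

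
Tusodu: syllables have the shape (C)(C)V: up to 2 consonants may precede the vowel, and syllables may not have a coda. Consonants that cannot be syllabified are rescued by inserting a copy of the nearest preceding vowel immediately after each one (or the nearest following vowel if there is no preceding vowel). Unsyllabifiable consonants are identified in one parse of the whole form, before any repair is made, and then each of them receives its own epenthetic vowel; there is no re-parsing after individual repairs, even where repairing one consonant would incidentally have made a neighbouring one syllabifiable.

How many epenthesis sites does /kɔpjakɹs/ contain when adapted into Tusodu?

The unsyllabifiable consonants are /k/, /ɹ/, /s/; each receives one epenthetic vowel.

3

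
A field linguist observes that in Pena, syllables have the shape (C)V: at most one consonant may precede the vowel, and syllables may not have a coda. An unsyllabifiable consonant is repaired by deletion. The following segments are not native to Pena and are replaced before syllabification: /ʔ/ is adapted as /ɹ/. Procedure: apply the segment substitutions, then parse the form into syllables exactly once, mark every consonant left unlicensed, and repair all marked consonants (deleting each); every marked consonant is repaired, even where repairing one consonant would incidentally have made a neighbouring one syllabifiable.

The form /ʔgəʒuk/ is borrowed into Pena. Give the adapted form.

Substitution: /ʔ/ → /ɹ/, giving /ɹgəʒuk/.
The consonants /ɹ/, /k/ cannot be parsed into a legal (C)V syllable (no codas are permitted; onsets are limited to one consonant).
Deleting the stranded consonants removes /ɹ/, /k/.

gəʒu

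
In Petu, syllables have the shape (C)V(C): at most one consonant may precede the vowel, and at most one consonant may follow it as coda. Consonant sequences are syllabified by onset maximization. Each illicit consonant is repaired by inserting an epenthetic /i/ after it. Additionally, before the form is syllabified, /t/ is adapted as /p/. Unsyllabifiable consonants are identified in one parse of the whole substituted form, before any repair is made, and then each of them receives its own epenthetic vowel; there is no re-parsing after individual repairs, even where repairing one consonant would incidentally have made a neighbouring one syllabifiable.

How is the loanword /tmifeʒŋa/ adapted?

Substitution: /t/ → /p/, giving /pmifeʒŋa/.
Syllabifying with onset maximization leaves /p/ stranded (at most one coda consonant is licensed; onsets are limited to one consonant).
Inserting the epenthetic vowel yields /p/ → /pi/.

pimifeʒŋa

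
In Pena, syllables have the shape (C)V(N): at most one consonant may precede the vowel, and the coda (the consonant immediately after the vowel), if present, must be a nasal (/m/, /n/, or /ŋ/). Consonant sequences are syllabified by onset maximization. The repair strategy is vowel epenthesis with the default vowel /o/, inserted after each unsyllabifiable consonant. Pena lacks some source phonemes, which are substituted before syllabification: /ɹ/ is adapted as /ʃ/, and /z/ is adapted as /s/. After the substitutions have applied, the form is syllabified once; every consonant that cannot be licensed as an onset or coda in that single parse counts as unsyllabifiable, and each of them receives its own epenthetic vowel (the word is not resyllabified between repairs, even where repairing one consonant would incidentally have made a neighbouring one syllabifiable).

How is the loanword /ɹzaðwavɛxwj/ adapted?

Substitution: /ɹ/ → /ʃ/, /z/ → /s/, giving /ʃsaðwavɛxwj/.
Under (C)V(N), the unsyllabifiable consonants are /ʃ/, /ð/, /x/, /w/, /j/ (only a nasal (/m/, /n/, or /ŋ/) is licensed in coda position; onsets are limited to one consonant).
Epenthesis after each stranded consonant: /ʃ/ → /ʃo/, /ð/ → /ðo/, /x/ → /xo/, /w/ → /wo/, /j/ → /jo/.

ʃosaðowavɛxowojo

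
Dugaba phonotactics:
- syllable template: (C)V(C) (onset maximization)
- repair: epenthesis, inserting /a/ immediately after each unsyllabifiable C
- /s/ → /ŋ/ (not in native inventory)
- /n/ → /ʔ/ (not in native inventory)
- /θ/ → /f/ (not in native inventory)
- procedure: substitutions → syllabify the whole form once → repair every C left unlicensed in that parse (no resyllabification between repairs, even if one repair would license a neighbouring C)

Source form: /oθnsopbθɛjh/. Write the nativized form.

ofʔaŋopbafɛjha

Substitution: /θ/ → /f/, /n/ → /ʔ/, /s/ → /ŋ/, giving /ofʔŋopbfɛjh/.
Under (C)V(C), the unsyllabifiable consonants are /ʔ/, /b/, /h/ (at most one coda consonant is licensed; onsets are limited to one consonant).
Inserting the epenthetic vowel yields /ʔ/ → /ʔa/, /b/ → /ba/, /h/ → /ha/.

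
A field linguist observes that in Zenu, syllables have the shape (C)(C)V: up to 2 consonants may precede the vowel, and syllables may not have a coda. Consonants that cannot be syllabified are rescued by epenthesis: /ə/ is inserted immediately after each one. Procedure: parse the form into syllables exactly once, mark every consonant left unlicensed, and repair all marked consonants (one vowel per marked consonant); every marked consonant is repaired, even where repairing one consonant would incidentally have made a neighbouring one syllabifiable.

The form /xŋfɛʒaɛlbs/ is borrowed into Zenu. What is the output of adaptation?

Syllabifying with onset maximization leaves /x/, /l/, /b/, /s/ stranded (no codas are permitted; onsets may contain at most 2 consonants).
Each unlicensed consonant becomes the onset of a new syllable: /x/ → /xə/, /l/ → /lə/, /b/ → /bə/, /s/ → /sə/.

xəŋfɛʒaɛləbəsə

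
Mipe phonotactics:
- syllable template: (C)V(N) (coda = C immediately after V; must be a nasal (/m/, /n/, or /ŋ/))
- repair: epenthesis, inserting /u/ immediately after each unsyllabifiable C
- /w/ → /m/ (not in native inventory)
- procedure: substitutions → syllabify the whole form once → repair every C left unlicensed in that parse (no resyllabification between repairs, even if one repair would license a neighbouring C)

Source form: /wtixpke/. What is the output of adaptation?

Substitution: /w/ → /m/, giving /mtixpke/.
Syllabifying with onset maximization leaves /m/, /x/, /p/ stranded (only a nasal (/m/, /n/, or /ŋ/) is licensed in coda position; onsets are limited to one consonant).
Inserting the epenthetic vowel yields /m/ → /mu/, /x/ → /xu/, /p/ → /pu/.

mutixupuke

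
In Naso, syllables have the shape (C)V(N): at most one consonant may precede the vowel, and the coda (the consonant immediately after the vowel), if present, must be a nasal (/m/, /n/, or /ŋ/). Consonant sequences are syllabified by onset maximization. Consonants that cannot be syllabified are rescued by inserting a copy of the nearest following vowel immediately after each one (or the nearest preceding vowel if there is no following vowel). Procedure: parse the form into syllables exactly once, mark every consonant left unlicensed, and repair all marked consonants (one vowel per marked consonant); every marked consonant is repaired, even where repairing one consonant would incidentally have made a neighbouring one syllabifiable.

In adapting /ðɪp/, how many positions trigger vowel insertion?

1

The unsyllabifiable consonants are /p/; each receives one epenthetic vowel.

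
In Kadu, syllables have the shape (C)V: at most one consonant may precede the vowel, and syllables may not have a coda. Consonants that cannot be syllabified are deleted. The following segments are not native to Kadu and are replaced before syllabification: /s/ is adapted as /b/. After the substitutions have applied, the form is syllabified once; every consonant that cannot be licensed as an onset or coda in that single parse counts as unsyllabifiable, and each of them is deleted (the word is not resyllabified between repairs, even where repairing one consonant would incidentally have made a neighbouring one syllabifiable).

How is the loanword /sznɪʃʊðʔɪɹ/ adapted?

nɪʃʊʔɪ

Substitution: /s/ → /b/, giving /bznɪʃʊðʔɪɹ/.
The consonants /b/, /z/, /ð/, /ɹ/ cannot be parsed into a legal (C)V syllable (no codas are permitted; onsets are limited to one consonant).
Deleting the stranded consonants removes /b/, /z/, /ð/, /ɹ/.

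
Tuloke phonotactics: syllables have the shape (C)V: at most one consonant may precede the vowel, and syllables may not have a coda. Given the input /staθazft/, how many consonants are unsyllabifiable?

The consonants /s/, /z/, /f/, /t/ cannot be parsed into a legal (C)V syllable (no codas are permitted; onsets are limited to one consonant).

4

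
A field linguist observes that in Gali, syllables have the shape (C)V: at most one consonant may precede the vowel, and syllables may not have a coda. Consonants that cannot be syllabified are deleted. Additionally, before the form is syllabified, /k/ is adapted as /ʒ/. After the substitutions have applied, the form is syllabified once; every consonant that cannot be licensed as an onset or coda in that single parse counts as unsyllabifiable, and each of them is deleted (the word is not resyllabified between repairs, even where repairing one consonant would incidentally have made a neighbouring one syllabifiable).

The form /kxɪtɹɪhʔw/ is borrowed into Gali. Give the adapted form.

Substitution: /k/ → /ʒ/, giving /ʒxɪtɹɪhʔw/.
Syllabifying with onset maximization leaves /ʒ/, /t/, /h/, /ʔ/, /w/ stranded (no codas are permitted; onsets are limited to one consonant).
Deletion applies to /ʒ/, /t/, /h/, /ʔ/, /w/.

xɪɹɪ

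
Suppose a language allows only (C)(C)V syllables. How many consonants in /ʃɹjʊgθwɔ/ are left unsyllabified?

Under (C)(C)V, the unsyllabifiable consonants are /ʃ/, /g/ (no codas are permitted; onsets may contain at most 2 consonants).

2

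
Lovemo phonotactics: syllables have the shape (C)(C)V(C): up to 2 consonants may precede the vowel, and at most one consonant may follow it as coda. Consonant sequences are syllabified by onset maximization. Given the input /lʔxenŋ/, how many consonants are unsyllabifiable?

Under (C)(C)V(C), the unsyllabifiable consonants are /l/, /ŋ/ (at most one coda consonant is licensed; onsets may contain at most 2 consonants).

2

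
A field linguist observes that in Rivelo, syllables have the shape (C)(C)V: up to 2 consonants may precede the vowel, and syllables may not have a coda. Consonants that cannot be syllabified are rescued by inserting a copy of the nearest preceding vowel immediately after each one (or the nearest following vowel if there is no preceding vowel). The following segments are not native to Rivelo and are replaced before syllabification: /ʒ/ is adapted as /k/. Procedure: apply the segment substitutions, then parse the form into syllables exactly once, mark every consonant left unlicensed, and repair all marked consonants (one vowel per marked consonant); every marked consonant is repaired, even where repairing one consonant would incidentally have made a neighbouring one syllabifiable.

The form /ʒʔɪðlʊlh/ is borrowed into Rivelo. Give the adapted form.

Substitution: /ʒ/ → /k/, giving /kʔɪðlʊlh/.
The consonants /l/, /h/ cannot be parsed into a legal (C)(C)V syllable (no codas are permitted; onsets may contain at most 2 consonants).
Inserting the epenthetic vowel yields /l/ → /lʊ/, /h/ → /hʊ/.

kʔɪðlʊlʊhʊ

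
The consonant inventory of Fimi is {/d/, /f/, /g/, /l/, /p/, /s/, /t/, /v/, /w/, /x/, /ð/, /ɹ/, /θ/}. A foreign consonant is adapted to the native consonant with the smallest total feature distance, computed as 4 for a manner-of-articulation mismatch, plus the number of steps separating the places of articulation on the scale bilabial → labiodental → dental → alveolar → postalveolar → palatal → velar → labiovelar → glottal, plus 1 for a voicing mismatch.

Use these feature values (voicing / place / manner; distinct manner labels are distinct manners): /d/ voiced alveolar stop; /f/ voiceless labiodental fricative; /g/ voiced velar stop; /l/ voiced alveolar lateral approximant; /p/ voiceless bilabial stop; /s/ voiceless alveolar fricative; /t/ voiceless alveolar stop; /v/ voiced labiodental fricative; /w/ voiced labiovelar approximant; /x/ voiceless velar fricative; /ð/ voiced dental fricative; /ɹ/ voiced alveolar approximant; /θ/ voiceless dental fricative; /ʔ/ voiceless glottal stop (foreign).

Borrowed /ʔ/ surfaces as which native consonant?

/g/ is closest: same manner (stop), place distance 2 (glottal→velar), voicing differs (+1); total 3. Next closest is /t/ at distance 5.

g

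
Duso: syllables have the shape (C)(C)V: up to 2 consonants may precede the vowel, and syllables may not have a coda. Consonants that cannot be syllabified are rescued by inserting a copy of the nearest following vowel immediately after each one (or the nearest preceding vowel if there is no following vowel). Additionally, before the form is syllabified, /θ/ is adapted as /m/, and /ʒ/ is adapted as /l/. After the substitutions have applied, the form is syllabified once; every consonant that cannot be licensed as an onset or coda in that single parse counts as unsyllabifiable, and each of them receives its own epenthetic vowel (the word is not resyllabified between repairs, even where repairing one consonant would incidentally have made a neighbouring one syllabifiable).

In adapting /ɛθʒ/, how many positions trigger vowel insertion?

After substitution the input is /ɛml/.
The unsyllabifiable consonants are /m/, /l/; each receives one epenthetic vowel.

2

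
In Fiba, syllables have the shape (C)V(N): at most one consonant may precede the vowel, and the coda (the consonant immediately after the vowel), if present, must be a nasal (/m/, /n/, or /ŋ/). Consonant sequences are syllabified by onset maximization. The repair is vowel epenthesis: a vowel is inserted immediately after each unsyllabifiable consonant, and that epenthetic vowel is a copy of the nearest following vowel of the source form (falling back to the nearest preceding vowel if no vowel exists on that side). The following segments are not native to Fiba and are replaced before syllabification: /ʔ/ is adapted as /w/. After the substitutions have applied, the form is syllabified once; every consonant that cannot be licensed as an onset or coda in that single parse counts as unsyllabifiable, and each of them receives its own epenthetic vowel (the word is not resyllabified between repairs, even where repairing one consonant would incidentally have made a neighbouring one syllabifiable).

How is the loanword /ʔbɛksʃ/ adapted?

Substitution: /ʔ/ → /w/, giving /wbɛksʃ/.
The consonants /w/, /k/, /s/, /ʃ/ cannot be parsed into a legal (C)V(N) syllable (only a nasal (/m/, /n/, or /ŋ/) is licensed in coda position; onsets are limited to one consonant).
Epenthesis after each stranded consonant: /w/ → /wɛ/, /k/ → /kɛ/, /s/ → /sɛ/, /ʃ/ → /ʃɛ/.

wɛbɛkɛsɛʃɛ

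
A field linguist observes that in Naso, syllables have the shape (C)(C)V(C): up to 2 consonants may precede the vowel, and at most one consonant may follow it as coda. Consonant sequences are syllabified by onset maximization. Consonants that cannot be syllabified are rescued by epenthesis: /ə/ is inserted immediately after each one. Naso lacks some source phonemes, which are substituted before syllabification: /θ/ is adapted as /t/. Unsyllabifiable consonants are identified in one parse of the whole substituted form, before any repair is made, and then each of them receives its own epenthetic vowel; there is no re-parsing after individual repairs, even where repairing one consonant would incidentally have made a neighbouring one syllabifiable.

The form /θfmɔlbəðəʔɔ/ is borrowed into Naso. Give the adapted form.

Substitution: /θ/ → /t/, giving /tfmɔlbəðəʔɔ/.
Under (C)(C)V(C), the unsyllabifiable consonants are /t/ (at most one coda consonant is licensed; onsets may contain at most 2 consonants).
Each unlicensed consonant becomes the onset of a new syllable: /t/ → /tə/.

təfmɔlbəðəʔɔ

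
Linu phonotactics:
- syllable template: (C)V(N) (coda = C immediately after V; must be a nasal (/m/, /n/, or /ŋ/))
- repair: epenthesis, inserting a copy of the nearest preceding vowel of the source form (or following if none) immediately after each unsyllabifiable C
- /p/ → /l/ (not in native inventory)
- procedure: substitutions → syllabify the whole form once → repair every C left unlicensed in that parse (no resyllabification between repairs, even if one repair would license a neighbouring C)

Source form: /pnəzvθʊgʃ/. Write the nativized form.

lənəzəvəθʊgʊʃʊ

Substitution: /p/ → /l/, giving /lnəzvθʊgʃ/.
Under (C)V(N), the unsyllabifiable consonants are /l/, /z/, /v/, /g/, /ʃ/ (only a nasal (/m/, /n/, or /ŋ/) is licensed in coda position; onsets are limited to one consonant).
Each unlicensed consonant becomes the onset of a new syllable: /l/ → /lə/, /z/ → /zə/, /v/ → /və/, /g/ → /gʊ/, /ʃ/ → /ʃʊ/.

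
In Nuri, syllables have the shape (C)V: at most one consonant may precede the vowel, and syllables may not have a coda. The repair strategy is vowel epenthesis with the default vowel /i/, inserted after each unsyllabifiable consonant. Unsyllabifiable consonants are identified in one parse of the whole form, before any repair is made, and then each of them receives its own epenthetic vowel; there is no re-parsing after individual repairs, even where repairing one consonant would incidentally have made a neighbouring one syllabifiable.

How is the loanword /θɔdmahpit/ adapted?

θɔdimahipiti

Under (C)V, the unsyllabifiable consonants are /d/, /h/, /t/ (no codas are permitted; onsets are limited to one consonant).
Epenthesis after each stranded consonant: /d/ → /di/, /h/ → /hi/, /t/ → /ti/.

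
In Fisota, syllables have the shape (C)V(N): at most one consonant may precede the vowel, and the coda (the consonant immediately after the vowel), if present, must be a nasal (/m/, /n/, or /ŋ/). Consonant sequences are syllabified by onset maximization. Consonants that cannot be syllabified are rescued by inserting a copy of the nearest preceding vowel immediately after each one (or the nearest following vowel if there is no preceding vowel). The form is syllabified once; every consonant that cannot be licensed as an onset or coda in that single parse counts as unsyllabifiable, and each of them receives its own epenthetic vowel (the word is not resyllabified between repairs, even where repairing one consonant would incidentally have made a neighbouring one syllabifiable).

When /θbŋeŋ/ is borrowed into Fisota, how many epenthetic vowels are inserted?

2

The unsyllabifiable consonants are /θ/, /b/; each receives one epenthetic vowel.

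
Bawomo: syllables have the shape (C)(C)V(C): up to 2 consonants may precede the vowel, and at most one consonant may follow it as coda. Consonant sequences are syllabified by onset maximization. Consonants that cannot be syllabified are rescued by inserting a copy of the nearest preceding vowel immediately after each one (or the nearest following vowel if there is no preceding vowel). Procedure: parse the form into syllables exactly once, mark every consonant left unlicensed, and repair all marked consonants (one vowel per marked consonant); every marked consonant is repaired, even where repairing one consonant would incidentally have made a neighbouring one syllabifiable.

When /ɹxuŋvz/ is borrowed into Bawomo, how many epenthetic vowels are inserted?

The unsyllabifiable consonants are /v/, /z/; each receives one epenthetic vowel.

2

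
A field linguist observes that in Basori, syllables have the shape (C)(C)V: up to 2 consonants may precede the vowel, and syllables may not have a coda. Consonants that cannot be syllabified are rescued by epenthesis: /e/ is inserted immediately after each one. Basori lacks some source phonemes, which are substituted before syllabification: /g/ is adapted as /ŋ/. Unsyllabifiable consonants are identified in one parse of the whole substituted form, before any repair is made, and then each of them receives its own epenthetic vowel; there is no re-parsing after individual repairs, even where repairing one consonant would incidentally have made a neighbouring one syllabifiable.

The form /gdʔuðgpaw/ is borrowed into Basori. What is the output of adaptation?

ŋedʔuðeŋpawe

Substitution: /g/ → /ŋ/, giving /ŋdʔuðŋpaw/.
The consonants /ŋ/, /ð/, /w/ cannot be parsed into a legal (C)(C)V syllable (no codas are permitted; onsets may contain at most 2 consonants).
Inserting the epenthetic vowel yields /ŋ/ → /ŋe/, /ð/ → /ðe/, /w/ → /we/.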